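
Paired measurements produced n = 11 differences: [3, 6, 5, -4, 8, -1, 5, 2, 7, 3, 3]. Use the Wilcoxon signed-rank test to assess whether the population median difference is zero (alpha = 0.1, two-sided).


Step 1: Drop any zero differences (none here) and take |d_i|.
|d| = [3, 6, 5, 4, 8, 1, 5, 2, 7, 3, 3]
Step 2: Midrank |d_i| (ties get averaged ranks).
ranks: |3|->4, |6|->9, |5|->7.5, |4|->6, |8|->11, |1|->1, |5|->7.5, |2|->2, |7|->10, |3|->4, |3|->4
Step 3: Attach original signs; sum ranks with positive sign and with negative sign.
W+ = 4 + 9 + 7.5 + 11 + 7.5 + 2 + 10 + 4 + 4 = 59
W- = 6 + 1 = 7
(Check: W+ + W- = 66 should equal n(n+1)/2 = 66.)
Step 4: Test statistic W = min(W+, W-) = 7.
Step 5: Ties in |d|, so use the tie-corrected normal approximation.
        E[W] = n(n+1)/4 = 11*12/4 = 33.
        Tie groups: |d|=3 (t=3), |d|=5 (t=2); sum(t^3 - t) = 30.
        Var[W] = n(n+1)(2n+1)/24 - sum(t^3-t)/48 = 3036/24 - 30/48 = 125.875.
        z = (W - E[W]) / sqrt(Var[W]) = (7 - 33) / 11.2194 = -2.3174.
        Two-sided p = 2*Phi(z) = 0.020481.
Step 6: alpha = 0.1. reject H0.

W+ = 59, W- = 7, W = min = 7, p = 0.020481, reject H0.


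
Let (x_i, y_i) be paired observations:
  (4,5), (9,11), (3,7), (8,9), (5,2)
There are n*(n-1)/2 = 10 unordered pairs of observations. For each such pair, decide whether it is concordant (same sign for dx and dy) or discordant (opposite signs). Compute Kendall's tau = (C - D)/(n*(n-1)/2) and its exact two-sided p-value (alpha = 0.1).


Step 1: Enumerate the 10 unordered pairs (i,j) with i<j and classify each by sign(x_j-x_i) * sign(y_j-y_i).
  (1,2):dx=+5,dy=+6->C; (1,3):dx=-1,dy=+2->D; (1,4):dx=+4,dy=+4->C; (1,5):dx=+1,dy=-3->D
  (2,3):dx=-6,dy=-4->C; (2,4):dx=-1,dy=-2->C; (2,5):dx=-4,dy=-9->C; (3,4):dx=+5,dy=+2->C
  (3,5):dx=+2,dy=-5->D; (4,5):dx=-3,dy=-7->C
Step 2: C = 7, D = 3, total pairs = 10.
Step 3: tau = (C - D)/(n(n-1)/2) = (7 - 3)/10 = 0.400000.
Step 4: Exact two-sided p-value (enumerate n! = 120 permutations of y under H0): p = 0.483333.
Step 5: alpha = 0.1. fail to reject H0.

tau_b = 0.4000 (C=7, D=3), p = 0.483333, fail to reject H0.


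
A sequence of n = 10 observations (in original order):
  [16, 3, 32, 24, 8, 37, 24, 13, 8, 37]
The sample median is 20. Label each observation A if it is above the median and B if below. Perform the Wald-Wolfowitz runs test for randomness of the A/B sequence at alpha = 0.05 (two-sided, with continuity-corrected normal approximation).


Step 1: Compute median = 20; label A = above, B = below.
Labels in order: BBAABAABBA  (n_A = 5, n_B = 5)
Step 2: Count runs R = 6.
Step 3: Under H0 (random ordering), E[R] = 2*n_A*n_B/(n_A+n_B) + 1 = 2*5*5/10 + 1 = 6.0000.
        Var[R] = 2*n_A*n_B*(2*n_A*n_B - n_A - n_B) / ((n_A+n_B)^2 * (n_A+n_B-1)) = 2000/900 = 2.2222.
        SD[R] = 1.4907.
Step 4: R = E[R], so z = 0 with no continuity correction.
Step 5: Two-sided p-value via normal approximation = 2*(1 - Phi(|z|)) = 1.000000.
Step 6: alpha = 0.05. fail to reject H0.

R = 6, z = 0.0000, p = 1.000000, fail to reject H0.


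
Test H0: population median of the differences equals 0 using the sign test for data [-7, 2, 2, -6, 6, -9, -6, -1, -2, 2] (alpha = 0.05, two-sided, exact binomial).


Step 1: Discard zero differences. Original n = 10; n_eff = number of nonzero differences = 10.
Nonzero differences (with sign): -7, +2, +2, -6, +6, -9, -6, -1, -2, +2
Step 2: Count signs: positive = 4, negative = 6.
Step 3: Under H0: P(positive) = 0.5, so the number of positives S ~ Bin(10, 0.5).
Step 4: Two-sided exact p-value = sum of Bin(10,0.5) probabilities at or below the observed probability = 0.753906.
Step 5: alpha = 0.05. fail to reject H0.

n_eff = 10, pos = 4, neg = 6, p = 0.753906, fail to reject H0.


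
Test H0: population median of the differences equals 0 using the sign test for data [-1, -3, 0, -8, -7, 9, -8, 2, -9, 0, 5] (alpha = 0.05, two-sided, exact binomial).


Step 1: Discard zero differences. Original n = 11; n_eff = number of nonzero differences = 9.
Nonzero differences (with sign): -1, -3, -8, -7, +9, -8, +2, -9, +5
Step 2: Count signs: positive = 3, negative = 6.
Step 3: Under H0: P(positive) = 0.5, so the number of positives S ~ Bin(9, 0.5).
Step 4: Two-sided exact p-value = sum of Bin(9,0.5) probabilities at or below the observed probability = 0.507812.
Step 5: alpha = 0.05. fail to reject H0.

n_eff = 9, pos = 3, neg = 6, p = 0.507812, fail to reject H0.


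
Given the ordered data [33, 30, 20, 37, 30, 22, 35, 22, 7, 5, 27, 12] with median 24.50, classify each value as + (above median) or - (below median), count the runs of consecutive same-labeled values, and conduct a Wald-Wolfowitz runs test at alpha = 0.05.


Step 1: Compute median = 24.50; label A = above, B = below.
Labels in order: AABAABABBBAB  (n_A = 6, n_B = 6)
Step 2: Count runs R = 8.
Step 3: Under H0 (random ordering), E[R] = 2*n_A*n_B/(n_A+n_B) + 1 = 2*6*6/12 + 1 = 7.0000.
        Var[R] = 2*n_A*n_B*(2*n_A*n_B - n_A - n_B) / ((n_A+n_B)^2 * (n_A+n_B-1)) = 4320/1584 = 2.7273.
        SD[R] = 1.6514.
Step 4: Continuity-corrected z = (R - 0.5 - E[R]) / SD[R] = (8 - 0.5 - 7.0000) / 1.6514 = 0.3028.
Step 5: Two-sided p-value via normal approximation = 2*(1 - Phi(|z|)) = 0.762069.
Step 6: alpha = 0.05. fail to reject H0.

R = 8, z = 0.3028, p = 0.762069, fail to reject H0.


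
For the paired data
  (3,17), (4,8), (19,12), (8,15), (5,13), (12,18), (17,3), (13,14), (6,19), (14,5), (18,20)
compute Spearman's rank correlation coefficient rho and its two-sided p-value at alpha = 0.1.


Step 1: Rank x and y separately (midranks; no ties here).
rank(x): 3->1, 4->2, 19->11, 8->5, 5->3, 12->6, 17->9, 13->7, 6->4, 14->8, 18->10
rank(y): 17->8, 8->3, 12->4, 15->7, 13->5, 18->9, 3->1, 14->6, 19->10, 5->2, 20->11
Step 2: d_i = R_x(i) - R_y(i); compute d_i^2.
  (1-8)^2=49, (2-3)^2=1, (11-4)^2=49, (5-7)^2=4, (3-5)^2=4, (6-9)^2=9, (9-1)^2=64, (7-6)^2=1, (4-10)^2=36, (8-2)^2=36, (10-11)^2=1
sum(d^2) = 254.
Step 3: rho = 1 - 6*254 / (11*(11^2 - 1)) = 1 - 1524/1320 = -0.154545.
Step 4: Under H0, t = rho * sqrt((n-2)/(1-rho^2)) = -0.4693 ~ t(9).
Step 5: Two-sided p-value from the t-distribution with 9 df = 0.650034.
Step 6: alpha = 0.1. fail to reject H0.

rho = -0.1545, p = 0.650034, fail to reject H0 at alpha = 0.1.


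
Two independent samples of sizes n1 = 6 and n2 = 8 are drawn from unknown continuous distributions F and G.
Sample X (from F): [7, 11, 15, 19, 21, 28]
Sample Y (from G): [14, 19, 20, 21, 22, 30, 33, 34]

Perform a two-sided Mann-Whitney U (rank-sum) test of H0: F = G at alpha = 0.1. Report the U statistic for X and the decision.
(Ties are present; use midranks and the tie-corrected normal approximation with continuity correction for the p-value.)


Step 1: Combine and sort all 14 observations; assign midranks.
sorted (value, group): (7,X), (11,X), (14,Y), (15,X), (19,X), (19,Y), (20,Y), (21,X), (21,Y), (22,Y), (28,X), (30,Y), (33,Y), (34,Y)
ranks: 7->1, 11->2, 14->3, 15->4, 19->5.5, 19->5.5, 20->7, 21->8.5, 21->8.5, 22->10, 28->11, 30->12, 33->13, 34->14
Step 2: Rank sum for X: R1 = 1 + 2 + 4 + 5.5 + 8.5 + 11 = 32.
Step 3: U_X = R1 - n1(n1+1)/2 = 32 - 6*7/2 = 32 - 21 = 11.
       U_Y = n1*n2 - U_X = 48 - 11 = 37.
Step 4: Ties are present, so use the tie-corrected normal approximation (with continuity correction) for the p-value.
Step 5: p-value = 0.105813; compare to alpha = 0.1. fail to reject H0.

U_X = 11, p = 0.105813, fail to reject H0 at alpha = 0.1.


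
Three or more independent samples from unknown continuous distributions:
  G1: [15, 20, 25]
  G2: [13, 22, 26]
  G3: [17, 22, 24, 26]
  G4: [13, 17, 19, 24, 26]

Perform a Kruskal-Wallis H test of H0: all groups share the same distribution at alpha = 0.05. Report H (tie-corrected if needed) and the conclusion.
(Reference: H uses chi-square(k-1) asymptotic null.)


Step 1: Combine all N = 15 observations and assign midranks.
sorted (value, group, rank): (13,G2,1.5), (13,G4,1.5), (15,G1,3), (17,G3,4.5), (17,G4,4.5), (19,G4,6), (20,G1,7), (22,G2,8.5), (22,G3,8.5), (24,G3,10.5), (24,G4,10.5), (25,G1,12), (26,G2,14), (26,G3,14), (26,G4,14)
Step 2: Sum ranks within each group.
R_1 = 22 (n_1 = 3)
R_2 = 24 (n_2 = 3)
R_3 = 37.5 (n_3 = 4)
R_4 = 36.5 (n_4 = 5)
Step 3: H = 12/(N(N+1)) * sum(R_i^2/n_i) - 3(N+1)
     = 12/(15*16) * (22^2/3 + 24^2/3 + 37.5^2/4 + 36.5^2/5) - 3*16
     = 0.050000 * 971.346 - 48
     = 0.567292.
Step 4: Ties present; correction factor C = 1 - 48/(15^3 - 15) = 0.985714. Corrected H = 0.567292 / 0.985714 = 0.575513.
Step 5: Under H0, H ~ chi^2(3); p-value = 0.902014.
Step 6: alpha = 0.05. fail to reject H0.

H = 0.5755, df = 3, p = 0.902014, fail to reject H0.


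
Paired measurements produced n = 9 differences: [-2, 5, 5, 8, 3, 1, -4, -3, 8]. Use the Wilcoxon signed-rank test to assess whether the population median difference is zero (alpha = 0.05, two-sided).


Step 1: Drop any zero differences (none here) and take |d_i|.
|d| = [2, 5, 5, 8, 3, 1, 4, 3, 8]
Step 2: Midrank |d_i| (ties get averaged ranks).
ranks: |2|->2, |5|->6.5, |5|->6.5, |8|->8.5, |3|->3.5, |1|->1, |4|->5, |3|->3.5, |8|->8.5
Step 3: Attach original signs; sum ranks with positive sign and with negative sign.
W+ = 6.5 + 6.5 + 8.5 + 3.5 + 1 + 8.5 = 34.5
W- = 2 + 5 + 3.5 = 10.5
(Check: W+ + W- = 45 should equal n(n+1)/2 = 45.)
Step 4: Test statistic W = min(W+, W-) = 10.5.
Step 5: Ties in |d|, so use the tie-corrected normal approximation.
        E[W] = n(n+1)/4 = 9*10/4 = 22.5.
        Tie groups: |d|=3 (t=2), |d|=5 (t=2), |d|=8 (t=2); sum(t^3 - t) = 18.
        Var[W] = n(n+1)(2n+1)/24 - sum(t^3-t)/48 = 1710/24 - 18/48 = 70.875.
        z = (W - E[W]) / sqrt(Var[W]) = (10.5 - 22.5) / 8.4187 = -1.4254.
        Two-sided p = 2*Phi(z) = 0.154044.
Step 6: alpha = 0.05. fail to reject H0.

W+ = 34.5, W- = 10.5, W = min = 10.5, p = 0.154044, fail to reject H0.


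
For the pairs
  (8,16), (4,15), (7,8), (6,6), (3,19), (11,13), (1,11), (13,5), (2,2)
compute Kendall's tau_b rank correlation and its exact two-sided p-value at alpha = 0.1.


Step 1: Enumerate the 36 unordered pairs (i,j) with i<j and classify each by sign(x_j-x_i) * sign(y_j-y_i).
  (1,2):dx=-4,dy=-1->C; (1,3):dx=-1,dy=-8->C; (1,4):dx=-2,dy=-10->C; (1,5):dx=-5,dy=+3->D
  (1,6):dx=+3,dy=-3->D; (1,7):dx=-7,dy=-5->C; (1,8):dx=+5,dy=-11->D; (1,9):dx=-6,dy=-14->C
  (2,3):dx=+3,dy=-7->D; (2,4):dx=+2,dy=-9->D; (2,5):dx=-1,dy=+4->D; (2,6):dx=+7,dy=-2->D
  (2,7):dx=-3,dy=-4->C; (2,8):dx=+9,dy=-10->D; (2,9):dx=-2,dy=-13->C; (3,4):dx=-1,dy=-2->C
  (3,5):dx=-4,dy=+11->D; (3,6):dx=+4,dy=+5->C; (3,7):dx=-6,dy=+3->D; (3,8):dx=+6,dy=-3->D
  (3,9):dx=-5,dy=-6->C; (4,5):dx=-3,dy=+13->D; (4,6):dx=+5,dy=+7->C; (4,7):dx=-5,dy=+5->D
  (4,8):dx=+7,dy=-1->D; (4,9):dx=-4,dy=-4->C; (5,6):dx=+8,dy=-6->D; (5,7):dx=-2,dy=-8->C
  (5,8):dx=+10,dy=-14->D; (5,9):dx=-1,dy=-17->C; (6,7):dx=-10,dy=-2->C; (6,8):dx=+2,dy=-8->D
  (6,9):dx=-9,dy=-11->C; (7,8):dx=+12,dy=-6->D; (7,9):dx=+1,dy=-9->D; (8,9):dx=-11,dy=-3->C
Step 2: C = 17, D = 19, total pairs = 36.
Step 3: tau = (C - D)/(n(n-1)/2) = (17 - 19)/36 = -0.055556.
Step 4: Exact two-sided p-value (enumerate n! = 362880 permutations of y under H0): p = 0.919455.
Step 5: alpha = 0.1. fail to reject H0.

tau_b = -0.0556 (C=17, D=19), p = 0.919455, fail to reject H0.


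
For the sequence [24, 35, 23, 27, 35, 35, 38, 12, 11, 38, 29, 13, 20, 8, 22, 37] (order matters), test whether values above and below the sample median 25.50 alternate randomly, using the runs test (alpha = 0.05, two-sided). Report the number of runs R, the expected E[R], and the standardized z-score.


Step 1: Compute median = 25.50; label A = above, B = below.
Labels in order: BABAAAABBAABBBBA  (n_A = 8, n_B = 8)
Step 2: Count runs R = 8.
Step 3: Under H0 (random ordering), E[R] = 2*n_A*n_B/(n_A+n_B) + 1 = 2*8*8/16 + 1 = 9.0000.
        Var[R] = 2*n_A*n_B*(2*n_A*n_B - n_A - n_B) / ((n_A+n_B)^2 * (n_A+n_B-1)) = 14336/3840 = 3.7333.
        SD[R] = 1.9322.
Step 4: Continuity-corrected z = (R + 0.5 - E[R]) / SD[R] = (8 + 0.5 - 9.0000) / 1.9322 = -0.2588.
Step 5: Two-sided p-value via normal approximation = 2*(1 - Phi(|z|)) = 0.795809.
Step 6: alpha = 0.05. fail to reject H0.

R = 8, z = -0.2588, p = 0.795809, fail to reject H0.


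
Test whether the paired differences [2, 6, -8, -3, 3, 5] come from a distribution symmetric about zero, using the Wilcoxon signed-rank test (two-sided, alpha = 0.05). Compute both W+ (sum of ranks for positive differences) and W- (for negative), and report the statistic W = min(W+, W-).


Step 1: Drop any zero differences (none here) and take |d_i|.
|d| = [2, 6, 8, 3, 3, 5]
Step 2: Midrank |d_i| (ties get averaged ranks).
ranks: |2|->1, |6|->5, |8|->6, |3|->2.5, |3|->2.5, |5|->4
Step 3: Attach original signs; sum ranks with positive sign and with negative sign.
W+ = 1 + 5 + 2.5 + 4 = 12.5
W- = 6 + 2.5 = 8.5
(Check: W+ + W- = 21 should equal n(n+1)/2 = 21.)
Step 4: Test statistic W = min(W+, W-) = 8.5.
Step 5: Ties in |d|, so use the tie-corrected normal approximation.
        E[W] = n(n+1)/4 = 6*7/4 = 10.5.
        Tie groups: |d|=3 (t=2); sum(t^3 - t) = 6.
        Var[W] = n(n+1)(2n+1)/24 - sum(t^3-t)/48 = 546/24 - 6/48 = 22.625.
        z = (W - E[W]) / sqrt(Var[W]) = (8.5 - 10.5) / 4.7566 = -0.4205.
        Two-sided p = 2*Phi(z) = 0.674142.
Step 6: alpha = 0.05. fail to reject H0.

W+ = 12.5, W- = 8.5, W = min = 8.5, p = 0.674142, fail to reject H0.


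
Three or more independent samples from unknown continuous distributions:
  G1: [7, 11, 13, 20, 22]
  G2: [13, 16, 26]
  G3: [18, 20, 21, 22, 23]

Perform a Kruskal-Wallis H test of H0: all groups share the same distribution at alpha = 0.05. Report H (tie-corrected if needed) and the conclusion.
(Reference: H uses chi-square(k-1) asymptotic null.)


Step 1: Combine all N = 13 observations and assign midranks.
sorted (value, group, rank): (7,G1,1), (11,G1,2), (13,G1,3.5), (13,G2,3.5), (16,G2,5), (18,G3,6), (20,G1,7.5), (20,G3,7.5), (21,G3,9), (22,G1,10.5), (22,G3,10.5), (23,G3,12), (26,G2,13)
Step 2: Sum ranks within each group.
R_1 = 24.5 (n_1 = 5)
R_2 = 21.5 (n_2 = 3)
R_3 = 45 (n_3 = 5)
Step 3: H = 12/(N(N+1)) * sum(R_i^2/n_i) - 3(N+1)
     = 12/(13*14) * (24.5^2/5 + 21.5^2/3 + 45^2/5) - 3*14
     = 0.065934 * 679.133 - 42
     = 2.778022.
Step 4: Ties present; correction factor C = 1 - 18/(13^3 - 13) = 0.991758. Corrected H = 2.778022 / 0.991758 = 2.801108.
Step 5: Under H0, H ~ chi^2(2); p-value = 0.246460.
Step 6: alpha = 0.05. fail to reject H0.

H = 2.8011, df = 2, p = 0.246460, fail to reject H0.


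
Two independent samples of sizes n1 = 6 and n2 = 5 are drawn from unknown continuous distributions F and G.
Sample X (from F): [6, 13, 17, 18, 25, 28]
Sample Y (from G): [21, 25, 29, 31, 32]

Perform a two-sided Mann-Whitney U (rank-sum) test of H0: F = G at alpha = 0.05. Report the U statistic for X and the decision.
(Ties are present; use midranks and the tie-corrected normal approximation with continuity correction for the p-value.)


Step 1: Combine and sort all 11 observations; assign midranks.
sorted (value, group): (6,X), (13,X), (17,X), (18,X), (21,Y), (25,X), (25,Y), (28,X), (29,Y), (31,Y), (32,Y)
ranks: 6->1, 13->2, 17->3, 18->4, 21->5, 25->6.5, 25->6.5, 28->8, 29->9, 31->10, 32->11
Step 2: Rank sum for X: R1 = 1 + 2 + 3 + 4 + 6.5 + 8 = 24.5.
Step 3: U_X = R1 - n1(n1+1)/2 = 24.5 - 6*7/2 = 24.5 - 21 = 3.5.
       U_Y = n1*n2 - U_X = 30 - 3.5 = 26.5.
Step 4: Ties are present, so use the tie-corrected normal approximation (with continuity correction) for the p-value.
Step 5: p-value = 0.044126; compare to alpha = 0.05. reject H0.

U_X = 3.5, p = 0.044126, reject H0 at alpha = 0.05.


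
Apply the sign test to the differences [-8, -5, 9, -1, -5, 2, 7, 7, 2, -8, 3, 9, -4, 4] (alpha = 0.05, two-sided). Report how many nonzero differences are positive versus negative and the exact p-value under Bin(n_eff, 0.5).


Step 1: Discard zero differences. Original n = 14; n_eff = number of nonzero differences = 14.
Nonzero differences (with sign): -8, -5, +9, -1, -5, +2, +7, +7, +2, -8, +3, +9, -4, +4
Step 2: Count signs: positive = 8, negative = 6.
Step 3: Under H0: P(positive) = 0.5, so the number of positives S ~ Bin(14, 0.5).
Step 4: Two-sided exact p-value = sum of Bin(14,0.5) probabilities at or below the observed probability = 0.790527.
Step 5: alpha = 0.05. fail to reject H0.

n_eff = 14, pos = 8, neg = 6, p = 0.790527, fail to reject H0.


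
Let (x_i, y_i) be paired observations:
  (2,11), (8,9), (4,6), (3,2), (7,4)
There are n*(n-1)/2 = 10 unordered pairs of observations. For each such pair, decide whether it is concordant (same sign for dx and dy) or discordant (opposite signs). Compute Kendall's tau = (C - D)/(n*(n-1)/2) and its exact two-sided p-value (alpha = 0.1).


Step 1: Enumerate the 10 unordered pairs (i,j) with i<j and classify each by sign(x_j-x_i) * sign(y_j-y_i).
  (1,2):dx=+6,dy=-2->D; (1,3):dx=+2,dy=-5->D; (1,4):dx=+1,dy=-9->D; (1,5):dx=+5,dy=-7->D
  (2,3):dx=-4,dy=-3->C; (2,4):dx=-5,dy=-7->C; (2,5):dx=-1,dy=-5->C; (3,4):dx=-1,dy=-4->C
  (3,5):dx=+3,dy=-2->D; (4,5):dx=+4,dy=+2->C
Step 2: C = 5, D = 5, total pairs = 10.
Step 3: tau = (C - D)/(n(n-1)/2) = (5 - 5)/10 = 0.000000.
Step 4: Exact two-sided p-value (enumerate n! = 120 permutations of y under H0): p = 1.000000.
Step 5: alpha = 0.1. fail to reject H0.

tau_b = 0.0000 (C=5, D=5), p = 1.000000, fail to reject H0.


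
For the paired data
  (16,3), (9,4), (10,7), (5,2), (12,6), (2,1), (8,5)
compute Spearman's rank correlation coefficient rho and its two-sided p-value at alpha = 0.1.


Step 1: Rank x and y separately (midranks; no ties here).
rank(x): 16->7, 9->4, 10->5, 5->2, 12->6, 2->1, 8->3
rank(y): 3->3, 4->4, 7->7, 2->2, 6->6, 1->1, 5->5
Step 2: d_i = R_x(i) - R_y(i); compute d_i^2.
  (7-3)^2=16, (4-4)^2=0, (5-7)^2=4, (2-2)^2=0, (6-6)^2=0, (1-1)^2=0, (3-5)^2=4
sum(d^2) = 24.
Step 3: rho = 1 - 6*24 / (7*(7^2 - 1)) = 1 - 144/336 = 0.571429.
Step 4: Under H0, t = rho * sqrt((n-2)/(1-rho^2)) = 1.5570 ~ t(5).
Step 5: Two-sided p-value from the t-distribution with 5 df = 0.180202.
Step 6: alpha = 0.1. fail to reject H0.

rho = 0.5714, p = 0.180202, fail to reject H0 at alpha = 0.1.


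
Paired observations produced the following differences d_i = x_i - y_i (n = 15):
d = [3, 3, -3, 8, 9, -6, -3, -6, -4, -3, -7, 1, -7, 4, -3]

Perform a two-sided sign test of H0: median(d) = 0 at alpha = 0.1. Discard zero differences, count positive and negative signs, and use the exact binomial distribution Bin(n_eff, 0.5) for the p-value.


Step 1: Discard zero differences. Original n = 15; n_eff = number of nonzero differences = 15.
Nonzero differences (with sign): +3, +3, -3, +8, +9, -6, -3, -6, -4, -3, -7, +1, -7, +4, -3
Step 2: Count signs: positive = 6, negative = 9.
Step 3: Under H0: P(positive) = 0.5, so the number of positives S ~ Bin(15, 0.5).
Step 4: Two-sided exact p-value = sum of Bin(15,0.5) probabilities at or below the observed probability = 0.607239.
Step 5: alpha = 0.1. fail to reject H0.

n_eff = 15, pos = 6, neg = 9, p = 0.607239, fail to reject H0.


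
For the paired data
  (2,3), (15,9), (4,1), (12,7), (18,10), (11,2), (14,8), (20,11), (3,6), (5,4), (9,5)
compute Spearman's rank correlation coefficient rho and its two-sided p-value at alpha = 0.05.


Step 1: Rank x and y separately (midranks; no ties here).
rank(x): 2->1, 15->9, 4->3, 12->7, 18->10, 11->6, 14->8, 20->11, 3->2, 5->4, 9->5
rank(y): 3->3, 9->9, 1->1, 7->7, 10->10, 2->2, 8->8, 11->11, 6->6, 4->4, 5->5
Step 2: d_i = R_x(i) - R_y(i); compute d_i^2.
  (1-3)^2=4, (9-9)^2=0, (3-1)^2=4, (7-7)^2=0, (10-10)^2=0, (6-2)^2=16, (8-8)^2=0, (11-11)^2=0, (2-6)^2=16, (4-4)^2=0, (5-5)^2=0
sum(d^2) = 40.
Step 3: rho = 1 - 6*40 / (11*(11^2 - 1)) = 1 - 240/1320 = 0.818182.
Step 4: Under H0, t = rho * sqrt((n-2)/(1-rho^2)) = 4.2691 ~ t(9).
Step 5: Two-sided p-value from the t-distribution with 9 df = 0.002083.
Step 6: alpha = 0.05. reject H0.

rho = 0.8182, p = 0.002083, reject H0 at alpha = 0.05.


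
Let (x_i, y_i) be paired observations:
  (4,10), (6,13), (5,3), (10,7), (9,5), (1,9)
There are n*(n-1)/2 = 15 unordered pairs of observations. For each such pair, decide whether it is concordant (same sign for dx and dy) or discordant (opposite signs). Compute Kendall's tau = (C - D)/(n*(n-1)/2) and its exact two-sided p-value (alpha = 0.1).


Step 1: Enumerate the 15 unordered pairs (i,j) with i<j and classify each by sign(x_j-x_i) * sign(y_j-y_i).
  (1,2):dx=+2,dy=+3->C; (1,3):dx=+1,dy=-7->D; (1,4):dx=+6,dy=-3->D; (1,5):dx=+5,dy=-5->D
  (1,6):dx=-3,dy=-1->C; (2,3):dx=-1,dy=-10->C; (2,4):dx=+4,dy=-6->D; (2,5):dx=+3,dy=-8->D
  (2,6):dx=-5,dy=-4->C; (3,4):dx=+5,dy=+4->C; (3,5):dx=+4,dy=+2->C; (3,6):dx=-4,dy=+6->D
  (4,5):dx=-1,dy=-2->C; (4,6):dx=-9,dy=+2->D; (5,6):dx=-8,dy=+4->D
Step 2: C = 7, D = 8, total pairs = 15.
Step 3: tau = (C - D)/(n(n-1)/2) = (7 - 8)/15 = -0.066667.
Step 4: Exact two-sided p-value (enumerate n! = 720 permutations of y under H0): p = 1.000000.
Step 5: alpha = 0.1. fail to reject H0.

tau_b = -0.0667 (C=7, D=8), p = 1.000000, fail to reject H0.


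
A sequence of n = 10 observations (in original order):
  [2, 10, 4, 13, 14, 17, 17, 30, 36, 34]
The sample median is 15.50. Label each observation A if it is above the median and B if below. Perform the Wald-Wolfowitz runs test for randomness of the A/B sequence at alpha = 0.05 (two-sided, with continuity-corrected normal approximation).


Step 1: Compute median = 15.50; label A = above, B = below.
Labels in order: BBBBBAAAAA  (n_A = 5, n_B = 5)
Step 2: Count runs R = 2.
Step 3: Under H0 (random ordering), E[R] = 2*n_A*n_B/(n_A+n_B) + 1 = 2*5*5/10 + 1 = 6.0000.
        Var[R] = 2*n_A*n_B*(2*n_A*n_B - n_A - n_B) / ((n_A+n_B)^2 * (n_A+n_B-1)) = 2000/900 = 2.2222.
        SD[R] = 1.4907.
Step 4: Continuity-corrected z = (R + 0.5 - E[R]) / SD[R] = (2 + 0.5 - 6.0000) / 1.4907 = -2.3479.
Step 5: Two-sided p-value via normal approximation = 2*(1 - Phi(|z|)) = 0.018881.
Step 6: alpha = 0.05. reject H0.

R = 2, z = -2.3479, p = 0.018881, reject H0.


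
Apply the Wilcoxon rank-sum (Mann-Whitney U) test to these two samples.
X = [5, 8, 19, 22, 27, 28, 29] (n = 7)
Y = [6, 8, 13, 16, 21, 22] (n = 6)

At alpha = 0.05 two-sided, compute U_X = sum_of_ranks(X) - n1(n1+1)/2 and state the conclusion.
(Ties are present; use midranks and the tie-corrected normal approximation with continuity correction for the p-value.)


Step 1: Combine and sort all 13 observations; assign midranks.
sorted (value, group): (5,X), (6,Y), (8,X), (8,Y), (13,Y), (16,Y), (19,X), (21,Y), (22,X), (22,Y), (27,X), (28,X), (29,X)
ranks: 5->1, 6->2, 8->3.5, 8->3.5, 13->5, 16->6, 19->7, 21->8, 22->9.5, 22->9.5, 27->11, 28->12, 29->13
Step 2: Rank sum for X: R1 = 1 + 3.5 + 7 + 9.5 + 11 + 12 + 13 = 57.
Step 3: U_X = R1 - n1(n1+1)/2 = 57 - 7*8/2 = 57 - 28 = 29.
       U_Y = n1*n2 - U_X = 42 - 29 = 13.
Step 4: Ties are present, so use the tie-corrected normal approximation (with continuity correction) for the p-value.
Step 5: p-value = 0.282651; compare to alpha = 0.05. fail to reject H0.

U_X = 29, p = 0.282651, fail to reject H0 at alpha = 0.05.


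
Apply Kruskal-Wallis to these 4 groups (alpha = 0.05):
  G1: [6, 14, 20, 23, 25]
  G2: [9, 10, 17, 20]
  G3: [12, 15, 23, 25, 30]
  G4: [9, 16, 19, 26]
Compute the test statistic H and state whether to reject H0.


Step 1: Combine all N = 18 observations and assign midranks.
sorted (value, group, rank): (6,G1,1), (9,G2,2.5), (9,G4,2.5), (10,G2,4), (12,G3,5), (14,G1,6), (15,G3,7), (16,G4,8), (17,G2,9), (19,G4,10), (20,G1,11.5), (20,G2,11.5), (23,G1,13.5), (23,G3,13.5), (25,G1,15.5), (25,G3,15.5), (26,G4,17), (30,G3,18)
Step 2: Sum ranks within each group.
R_1 = 47.5 (n_1 = 5)
R_2 = 27 (n_2 = 4)
R_3 = 59 (n_3 = 5)
R_4 = 37.5 (n_4 = 4)
Step 3: H = 12/(N(N+1)) * sum(R_i^2/n_i) - 3(N+1)
     = 12/(18*19) * (47.5^2/5 + 27^2/4 + 59^2/5 + 37.5^2/4) - 3*19
     = 0.035088 * 1681.26 - 57
     = 1.991667.
Step 4: Ties present; correction factor C = 1 - 24/(18^3 - 18) = 0.995872. Corrected H = 1.991667 / 0.995872 = 1.999922.
Step 5: Under H0, H ~ chi^2(3); p-value = 0.572423.
Step 6: alpha = 0.05. fail to reject H0.

H = 1.9999, df = 3, p = 0.572423, fail to reject H0.


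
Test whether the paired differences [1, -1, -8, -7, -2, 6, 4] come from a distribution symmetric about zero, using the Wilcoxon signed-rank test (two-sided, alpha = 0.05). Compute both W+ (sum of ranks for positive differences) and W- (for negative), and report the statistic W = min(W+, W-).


Step 1: Drop any zero differences (none here) and take |d_i|.
|d| = [1, 1, 8, 7, 2, 6, 4]
Step 2: Midrank |d_i| (ties get averaged ranks).
ranks: |1|->1.5, |1|->1.5, |8|->7, |7|->6, |2|->3, |6|->5, |4|->4
Step 3: Attach original signs; sum ranks with positive sign and with negative sign.
W+ = 1.5 + 5 + 4 = 10.5
W- = 1.5 + 7 + 6 + 3 = 17.5
(Check: W+ + W- = 28 should equal n(n+1)/2 = 28.)
Step 4: Test statistic W = min(W+, W-) = 10.5.
Step 5: Ties in |d|, so use the tie-corrected normal approximation.
        E[W] = n(n+1)/4 = 7*8/4 = 14.
        Tie groups: |d|=1 (t=2); sum(t^3 - t) = 6.
        Var[W] = n(n+1)(2n+1)/24 - sum(t^3-t)/48 = 840/24 - 6/48 = 34.875.
        z = (W - E[W]) / sqrt(Var[W]) = (10.5 - 14) / 5.9055 = -0.5927.
        Two-sided p = 2*Phi(z) = 0.553404.
Step 6: alpha = 0.05. fail to reject H0.

W+ = 10.5, W- = 17.5, W = min = 10.5, p = 0.553404, fail to reject H0.


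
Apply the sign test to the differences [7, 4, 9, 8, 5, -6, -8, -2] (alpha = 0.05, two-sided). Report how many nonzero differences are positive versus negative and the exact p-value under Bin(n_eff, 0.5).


Step 1: Discard zero differences. Original n = 8; n_eff = number of nonzero differences = 8.
Nonzero differences (with sign): +7, +4, +9, +8, +5, -6, -8, -2
Step 2: Count signs: positive = 5, negative = 3.
Step 3: Under H0: P(positive) = 0.5, so the number of positives S ~ Bin(8, 0.5).
Step 4: Two-sided exact p-value = sum of Bin(8,0.5) probabilities at or below the observed probability = 0.726562.
Step 5: alpha = 0.05. fail to reject H0.

n_eff = 8, pos = 5, neg = 3, p = 0.726562, fail to reject H0.


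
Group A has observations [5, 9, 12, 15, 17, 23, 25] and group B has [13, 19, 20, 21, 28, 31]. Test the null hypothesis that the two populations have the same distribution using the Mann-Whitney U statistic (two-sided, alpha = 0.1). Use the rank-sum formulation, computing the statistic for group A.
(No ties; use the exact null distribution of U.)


Step 1: Combine and sort all 13 observations; assign midranks.
sorted (value, group): (5,X), (9,X), (12,X), (13,Y), (15,X), (17,X), (19,Y), (20,Y), (21,Y), (23,X), (25,X), (28,Y), (31,Y)
ranks: 5->1, 9->2, 12->3, 13->4, 15->5, 17->6, 19->7, 20->8, 21->9, 23->10, 25->11, 28->12, 31->13
Step 2: Rank sum for X: R1 = 1 + 2 + 3 + 5 + 6 + 10 + 11 = 38.
Step 3: U_X = R1 - n1(n1+1)/2 = 38 - 7*8/2 = 38 - 28 = 10.
       U_Y = n1*n2 - U_X = 42 - 10 = 32.
Step 4: No ties, so the exact null distribution of U (based on enumerating the C(13,7) = 1716 equally likely rank assignments) gives the two-sided p-value.
Step 5: p-value = 0.137529; compare to alpha = 0.1. fail to reject H0.

U_X = 10, p = 0.137529, fail to reject H0 at alpha = 0.1.


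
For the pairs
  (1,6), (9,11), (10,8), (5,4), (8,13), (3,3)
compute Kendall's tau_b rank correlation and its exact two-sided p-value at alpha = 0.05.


Step 1: Enumerate the 15 unordered pairs (i,j) with i<j and classify each by sign(x_j-x_i) * sign(y_j-y_i).
  (1,2):dx=+8,dy=+5->C; (1,3):dx=+9,dy=+2->C; (1,4):dx=+4,dy=-2->D; (1,5):dx=+7,dy=+7->C
  (1,6):dx=+2,dy=-3->D; (2,3):dx=+1,dy=-3->D; (2,4):dx=-4,dy=-7->C; (2,5):dx=-1,dy=+2->D
  (2,6):dx=-6,dy=-8->C; (3,4):dx=-5,dy=-4->C; (3,5):dx=-2,dy=+5->D; (3,6):dx=-7,dy=-5->C
  (4,5):dx=+3,dy=+9->C; (4,6):dx=-2,dy=-1->C; (5,6):dx=-5,dy=-10->C
Step 2: C = 10, D = 5, total pairs = 15.
Step 3: tau = (C - D)/(n(n-1)/2) = (10 - 5)/15 = 0.333333.
Step 4: Exact two-sided p-value (enumerate n! = 720 permutations of y under H0): p = 0.469444.
Step 5: alpha = 0.05. fail to reject H0.

tau_b = 0.3333 (C=10, D=5), p = 0.469444, fail to reject H0.


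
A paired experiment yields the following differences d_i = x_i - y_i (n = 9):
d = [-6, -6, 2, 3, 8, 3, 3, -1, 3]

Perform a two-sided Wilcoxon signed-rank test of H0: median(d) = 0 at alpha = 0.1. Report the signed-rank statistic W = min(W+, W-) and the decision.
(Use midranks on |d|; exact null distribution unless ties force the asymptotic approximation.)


Step 1: Drop any zero differences (none here) and take |d_i|.
|d| = [6, 6, 2, 3, 8, 3, 3, 1, 3]
Step 2: Midrank |d_i| (ties get averaged ranks).
ranks: |6|->7.5, |6|->7.5, |2|->2, |3|->4.5, |8|->9, |3|->4.5, |3|->4.5, |1|->1, |3|->4.5
Step 3: Attach original signs; sum ranks with positive sign and with negative sign.
W+ = 2 + 4.5 + 9 + 4.5 + 4.5 + 4.5 = 29
W- = 7.5 + 7.5 + 1 = 16
(Check: W+ + W- = 45 should equal n(n+1)/2 = 45.)
Step 4: Test statistic W = min(W+, W-) = 16.
Step 5: Ties in |d|, so use the tie-corrected normal approximation.
        E[W] = n(n+1)/4 = 9*10/4 = 22.5.
        Tie groups: |d|=3 (t=4), |d|=6 (t=2); sum(t^3 - t) = 66.
        Var[W] = n(n+1)(2n+1)/24 - sum(t^3-t)/48 = 1710/24 - 66/48 = 69.875.
        z = (W - E[W]) / sqrt(Var[W]) = (16 - 22.5) / 8.3591 = -0.7776.
        Two-sided p = 2*Phi(z) = 0.436809.
Step 6: alpha = 0.1. fail to reject H0.

W+ = 29, W- = 16, W = min = 16, p = 0.436809, fail to reject H0.


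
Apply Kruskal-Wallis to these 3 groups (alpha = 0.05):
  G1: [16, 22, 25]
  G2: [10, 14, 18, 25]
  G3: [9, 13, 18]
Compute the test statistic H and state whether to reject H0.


Step 1: Combine all N = 10 observations and assign midranks.
sorted (value, group, rank): (9,G3,1), (10,G2,2), (13,G3,3), (14,G2,4), (16,G1,5), (18,G2,6.5), (18,G3,6.5), (22,G1,8), (25,G1,9.5), (25,G2,9.5)
Step 2: Sum ranks within each group.
R_1 = 22.5 (n_1 = 3)
R_2 = 22 (n_2 = 4)
R_3 = 10.5 (n_3 = 3)
Step 3: H = 12/(N(N+1)) * sum(R_i^2/n_i) - 3(N+1)
     = 12/(10*11) * (22.5^2/3 + 22^2/4 + 10.5^2/3) - 3*11
     = 0.109091 * 326.5 - 33
     = 2.618182.
Step 4: Ties present; correction factor C = 1 - 12/(10^3 - 10) = 0.987879. Corrected H = 2.618182 / 0.987879 = 2.650307.
Step 5: Under H0, H ~ chi^2(2); p-value = 0.265762.
Step 6: alpha = 0.05. fail to reject H0.

H = 2.6503, df = 2, p = 0.265762, fail to reject H0.


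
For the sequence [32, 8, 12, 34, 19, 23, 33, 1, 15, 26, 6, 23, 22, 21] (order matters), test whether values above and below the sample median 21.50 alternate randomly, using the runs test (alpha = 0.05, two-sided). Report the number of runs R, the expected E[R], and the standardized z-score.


Step 1: Compute median = 21.50; label A = above, B = below.
Labels in order: ABBABAABBABAAB  (n_A = 7, n_B = 7)
Step 2: Count runs R = 10.
Step 3: Under H0 (random ordering), E[R] = 2*n_A*n_B/(n_A+n_B) + 1 = 2*7*7/14 + 1 = 8.0000.
        Var[R] = 2*n_A*n_B*(2*n_A*n_B - n_A - n_B) / ((n_A+n_B)^2 * (n_A+n_B-1)) = 8232/2548 = 3.2308.
        SD[R] = 1.7974.
Step 4: Continuity-corrected z = (R - 0.5 - E[R]) / SD[R] = (10 - 0.5 - 8.0000) / 1.7974 = 0.8345.
Step 5: Two-sided p-value via normal approximation = 2*(1 - Phi(|z|)) = 0.403986.
Step 6: alpha = 0.05. fail to reject H0.

R = 10, z = 0.8345, p = 0.403986, fail to reject H0.


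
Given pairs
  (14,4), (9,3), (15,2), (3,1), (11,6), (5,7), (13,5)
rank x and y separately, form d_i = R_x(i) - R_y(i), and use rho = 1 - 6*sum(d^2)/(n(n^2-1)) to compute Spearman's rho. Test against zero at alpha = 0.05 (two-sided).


Step 1: Rank x and y separately (midranks; no ties here).
rank(x): 14->6, 9->3, 15->7, 3->1, 11->4, 5->2, 13->5
rank(y): 4->4, 3->3, 2->2, 1->1, 6->6, 7->7, 5->5
Step 2: d_i = R_x(i) - R_y(i); compute d_i^2.
  (6-4)^2=4, (3-3)^2=0, (7-2)^2=25, (1-1)^2=0, (4-6)^2=4, (2-7)^2=25, (5-5)^2=0
sum(d^2) = 58.
Step 3: rho = 1 - 6*58 / (7*(7^2 - 1)) = 1 - 348/336 = -0.035714.
Step 4: Under H0, t = rho * sqrt((n-2)/(1-rho^2)) = -0.0799 ~ t(5).
Step 5: Two-sided p-value from the t-distribution with 5 df = 0.939408.
Step 6: alpha = 0.05. fail to reject H0.

rho = -0.0357, p = 0.939408, fail to reject H0 at alpha = 0.05.


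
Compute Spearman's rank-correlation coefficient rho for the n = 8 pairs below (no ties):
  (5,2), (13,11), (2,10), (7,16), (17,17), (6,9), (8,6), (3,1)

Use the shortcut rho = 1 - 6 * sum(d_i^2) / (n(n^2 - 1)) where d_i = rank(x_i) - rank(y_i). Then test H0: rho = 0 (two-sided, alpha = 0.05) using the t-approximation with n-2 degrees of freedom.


Step 1: Rank x and y separately (midranks; no ties here).
rank(x): 5->3, 13->7, 2->1, 7->5, 17->8, 6->4, 8->6, 3->2
rank(y): 2->2, 11->6, 10->5, 16->7, 17->8, 9->4, 6->3, 1->1
Step 2: d_i = R_x(i) - R_y(i); compute d_i^2.
  (3-2)^2=1, (7-6)^2=1, (1-5)^2=16, (5-7)^2=4, (8-8)^2=0, (4-4)^2=0, (6-3)^2=9, (2-1)^2=1
sum(d^2) = 32.
Step 3: rho = 1 - 6*32 / (8*(8^2 - 1)) = 1 - 192/504 = 0.619048.
Step 4: Under H0, t = rho * sqrt((n-2)/(1-rho^2)) = 1.9308 ~ t(6).
Step 5: Two-sided p-value from the t-distribution with 6 df = 0.101733.
Step 6: alpha = 0.05. fail to reject H0.

rho = 0.6190, p = 0.101733, fail to reject H0 at alpha = 0.05.


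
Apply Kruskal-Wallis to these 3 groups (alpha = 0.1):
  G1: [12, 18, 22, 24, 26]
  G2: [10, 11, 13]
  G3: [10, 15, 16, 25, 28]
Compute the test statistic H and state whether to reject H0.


Step 1: Combine all N = 13 observations and assign midranks.
sorted (value, group, rank): (10,G2,1.5), (10,G3,1.5), (11,G2,3), (12,G1,4), (13,G2,5), (15,G3,6), (16,G3,7), (18,G1,8), (22,G1,9), (24,G1,10), (25,G3,11), (26,G1,12), (28,G3,13)
Step 2: Sum ranks within each group.
R_1 = 43 (n_1 = 5)
R_2 = 9.5 (n_2 = 3)
R_3 = 38.5 (n_3 = 5)
Step 3: H = 12/(N(N+1)) * sum(R_i^2/n_i) - 3(N+1)
     = 12/(13*14) * (43^2/5 + 9.5^2/3 + 38.5^2/5) - 3*14
     = 0.065934 * 696.333 - 42
     = 3.912088.
Step 4: Ties present; correction factor C = 1 - 6/(13^3 - 13) = 0.997253. Corrected H = 3.912088 / 0.997253 = 3.922865.
Step 5: Under H0, H ~ chi^2(2); p-value = 0.140657.
Step 6: alpha = 0.1. fail to reject H0.

H = 3.9229, df = 2, p = 0.140657, fail to reject H0.


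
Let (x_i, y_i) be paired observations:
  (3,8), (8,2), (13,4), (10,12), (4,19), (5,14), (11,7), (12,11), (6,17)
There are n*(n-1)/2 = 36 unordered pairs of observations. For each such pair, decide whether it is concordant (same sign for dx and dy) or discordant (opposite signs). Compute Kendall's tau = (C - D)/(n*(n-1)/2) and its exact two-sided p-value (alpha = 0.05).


Step 1: Enumerate the 36 unordered pairs (i,j) with i<j and classify each by sign(x_j-x_i) * sign(y_j-y_i).
  (1,2):dx=+5,dy=-6->D; (1,3):dx=+10,dy=-4->D; (1,4):dx=+7,dy=+4->C; (1,5):dx=+1,dy=+11->C
  (1,6):dx=+2,dy=+6->C; (1,7):dx=+8,dy=-1->D; (1,8):dx=+9,dy=+3->C; (1,9):dx=+3,dy=+9->C
  (2,3):dx=+5,dy=+2->C; (2,4):dx=+2,dy=+10->C; (2,5):dx=-4,dy=+17->D; (2,6):dx=-3,dy=+12->D
  (2,7):dx=+3,dy=+5->C; (2,8):dx=+4,dy=+9->C; (2,9):dx=-2,dy=+15->D; (3,4):dx=-3,dy=+8->D
  (3,5):dx=-9,dy=+15->D; (3,6):dx=-8,dy=+10->D; (3,7):dx=-2,dy=+3->D; (3,8):dx=-1,dy=+7->D
  (3,9):dx=-7,dy=+13->D; (4,5):dx=-6,dy=+7->D; (4,6):dx=-5,dy=+2->D; (4,7):dx=+1,dy=-5->D
  (4,8):dx=+2,dy=-1->D; (4,9):dx=-4,dy=+5->D; (5,6):dx=+1,dy=-5->D; (5,7):dx=+7,dy=-12->D
  (5,8):dx=+8,dy=-8->D; (5,9):dx=+2,dy=-2->D; (6,7):dx=+6,dy=-7->D; (6,8):dx=+7,dy=-3->D
  (6,9):dx=+1,dy=+3->C; (7,8):dx=+1,dy=+4->C; (7,9):dx=-5,dy=+10->D; (8,9):dx=-6,dy=+6->D
Step 2: C = 11, D = 25, total pairs = 36.
Step 3: tau = (C - D)/(n(n-1)/2) = (11 - 25)/36 = -0.388889.
Step 4: Exact two-sided p-value (enumerate n! = 362880 permutations of y under H0): p = 0.180181.
Step 5: alpha = 0.05. fail to reject H0.

tau_b = -0.3889 (C=11, D=25), p = 0.180181, fail to reject H0.


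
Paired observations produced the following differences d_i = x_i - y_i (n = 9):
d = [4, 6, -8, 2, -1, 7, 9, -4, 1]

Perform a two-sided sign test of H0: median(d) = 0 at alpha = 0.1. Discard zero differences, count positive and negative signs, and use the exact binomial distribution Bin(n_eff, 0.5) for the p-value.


Step 1: Discard zero differences. Original n = 9; n_eff = number of nonzero differences = 9.
Nonzero differences (with sign): +4, +6, -8, +2, -1, +7, +9, -4, +1
Step 2: Count signs: positive = 6, negative = 3.
Step 3: Under H0: P(positive) = 0.5, so the number of positives S ~ Bin(9, 0.5).
Step 4: Two-sided exact p-value = sum of Bin(9,0.5) probabilities at or below the observed probability = 0.507812.
Step 5: alpha = 0.1. fail to reject H0.

n_eff = 9, pos = 6, neg = 3, p = 0.507812, fail to reject H0.


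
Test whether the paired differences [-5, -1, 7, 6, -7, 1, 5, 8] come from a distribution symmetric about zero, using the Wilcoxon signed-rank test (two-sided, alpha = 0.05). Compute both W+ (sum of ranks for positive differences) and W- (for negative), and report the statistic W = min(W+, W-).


Step 1: Drop any zero differences (none here) and take |d_i|.
|d| = [5, 1, 7, 6, 7, 1, 5, 8]
Step 2: Midrank |d_i| (ties get averaged ranks).
ranks: |5|->3.5, |1|->1.5, |7|->6.5, |6|->5, |7|->6.5, |1|->1.5, |5|->3.5, |8|->8
Step 3: Attach original signs; sum ranks with positive sign and with negative sign.
W+ = 6.5 + 5 + 1.5 + 3.5 + 8 = 24.5
W- = 3.5 + 1.5 + 6.5 = 11.5
(Check: W+ + W- = 36 should equal n(n+1)/2 = 36.)
Step 4: Test statistic W = min(W+, W-) = 11.5.
Step 5: Ties in |d|, so use the tie-corrected normal approximation.
        E[W] = n(n+1)/4 = 8*9/4 = 18.
        Tie groups: |d|=1 (t=2), |d|=5 (t=2), |d|=7 (t=2); sum(t^3 - t) = 18.
        Var[W] = n(n+1)(2n+1)/24 - sum(t^3-t)/48 = 1224/24 - 18/48 = 50.625.
        z = (W - E[W]) / sqrt(Var[W]) = (11.5 - 18) / 7.1151 = -0.9135.
        Two-sided p = 2*Phi(z) = 0.360955.
Step 6: alpha = 0.05. fail to reject H0.

W+ = 24.5, W- = 11.5, W = min = 11.5, p = 0.360955, fail to reject H0.


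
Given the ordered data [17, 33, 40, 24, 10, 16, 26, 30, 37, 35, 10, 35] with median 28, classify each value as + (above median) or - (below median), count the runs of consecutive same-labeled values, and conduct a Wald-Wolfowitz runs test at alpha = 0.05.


Step 1: Compute median = 28; label A = above, B = below.
Labels in order: BAABBBBAAABA  (n_A = 6, n_B = 6)
Step 2: Count runs R = 6.
Step 3: Under H0 (random ordering), E[R] = 2*n_A*n_B/(n_A+n_B) + 1 = 2*6*6/12 + 1 = 7.0000.
        Var[R] = 2*n_A*n_B*(2*n_A*n_B - n_A - n_B) / ((n_A+n_B)^2 * (n_A+n_B-1)) = 4320/1584 = 2.7273.
        SD[R] = 1.6514.
Step 4: Continuity-corrected z = (R + 0.5 - E[R]) / SD[R] = (6 + 0.5 - 7.0000) / 1.6514 = -0.3028.
Step 5: Two-sided p-value via normal approximation = 2*(1 - Phi(|z|)) = 0.762069.
Step 6: alpha = 0.05. fail to reject H0.

R = 6, z = -0.3028, p = 0.762069, fail to reject H0.


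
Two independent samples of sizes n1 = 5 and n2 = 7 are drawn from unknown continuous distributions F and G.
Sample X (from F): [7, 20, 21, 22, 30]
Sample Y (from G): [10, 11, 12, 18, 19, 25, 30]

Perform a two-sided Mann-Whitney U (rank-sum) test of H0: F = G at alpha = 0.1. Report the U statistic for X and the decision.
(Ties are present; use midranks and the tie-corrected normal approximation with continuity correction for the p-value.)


Step 1: Combine and sort all 12 observations; assign midranks.
sorted (value, group): (7,X), (10,Y), (11,Y), (12,Y), (18,Y), (19,Y), (20,X), (21,X), (22,X), (25,Y), (30,X), (30,Y)
ranks: 7->1, 10->2, 11->3, 12->4, 18->5, 19->6, 20->7, 21->8, 22->9, 25->10, 30->11.5, 30->11.5
Step 2: Rank sum for X: R1 = 1 + 7 + 8 + 9 + 11.5 = 36.5.
Step 3: U_X = R1 - n1(n1+1)/2 = 36.5 - 5*6/2 = 36.5 - 15 = 21.5.
       U_Y = n1*n2 - U_X = 35 - 21.5 = 13.5.
Step 4: Ties are present, so use the tie-corrected normal approximation (with continuity correction) for the p-value.
Step 5: p-value = 0.569088; compare to alpha = 0.1. fail to reject H0.

U_X = 21.5, p = 0.569088, fail to reject H0 at alpha = 0.1.


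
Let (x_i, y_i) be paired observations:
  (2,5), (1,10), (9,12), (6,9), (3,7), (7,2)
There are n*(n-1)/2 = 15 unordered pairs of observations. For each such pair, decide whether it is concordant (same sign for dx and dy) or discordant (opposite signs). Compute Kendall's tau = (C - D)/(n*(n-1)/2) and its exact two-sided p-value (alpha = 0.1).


Step 1: Enumerate the 15 unordered pairs (i,j) with i<j and classify each by sign(x_j-x_i) * sign(y_j-y_i).
  (1,2):dx=-1,dy=+5->D; (1,3):dx=+7,dy=+7->C; (1,4):dx=+4,dy=+4->C; (1,5):dx=+1,dy=+2->C
  (1,6):dx=+5,dy=-3->D; (2,3):dx=+8,dy=+2->C; (2,4):dx=+5,dy=-1->D; (2,5):dx=+2,dy=-3->D
  (2,6):dx=+6,dy=-8->D; (3,4):dx=-3,dy=-3->C; (3,5):dx=-6,dy=-5->C; (3,6):dx=-2,dy=-10->C
  (4,5):dx=-3,dy=-2->C; (4,6):dx=+1,dy=-7->D; (5,6):dx=+4,dy=-5->D
Step 2: C = 8, D = 7, total pairs = 15.
Step 3: tau = (C - D)/(n(n-1)/2) = (8 - 7)/15 = 0.066667.
Step 4: Exact two-sided p-value (enumerate n! = 720 permutations of y under H0): p = 1.000000.
Step 5: alpha = 0.1. fail to reject H0.

tau_b = 0.0667 (C=8, D=7), p = 1.000000, fail to reject H0.
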